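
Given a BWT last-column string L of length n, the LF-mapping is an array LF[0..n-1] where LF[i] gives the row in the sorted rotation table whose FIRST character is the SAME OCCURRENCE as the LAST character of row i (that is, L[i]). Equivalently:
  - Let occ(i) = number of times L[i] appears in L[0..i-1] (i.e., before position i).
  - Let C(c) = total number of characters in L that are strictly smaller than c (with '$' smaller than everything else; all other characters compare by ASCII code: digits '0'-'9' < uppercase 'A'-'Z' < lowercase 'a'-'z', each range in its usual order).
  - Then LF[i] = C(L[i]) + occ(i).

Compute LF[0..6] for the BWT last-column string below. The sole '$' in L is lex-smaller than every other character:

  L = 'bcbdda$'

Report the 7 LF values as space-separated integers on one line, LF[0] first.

Answer: 2 4 3 5 6 1 0

Derivation:
Char counts: '$':1, 'a':1, 'b':2, 'c':1, 'd':2
C (first-col start): C('$')=0, C('a')=1, C('b')=2, C('c')=4, C('d')=5
L[0]='b': occ=0, LF[0]=C('b')+0=2+0=2
L[1]='c': occ=0, LF[1]=C('c')+0=4+0=4
L[2]='b': occ=1, LF[2]=C('b')+1=2+1=3
L[3]='d': occ=0, LF[3]=C('d')+0=5+0=5
L[4]='d': occ=1, LF[4]=C('d')+1=5+1=6
L[5]='a': occ=0, LF[5]=C('a')+0=1+0=1
L[6]='$': occ=0, LF[6]=C('$')+0=0+0=0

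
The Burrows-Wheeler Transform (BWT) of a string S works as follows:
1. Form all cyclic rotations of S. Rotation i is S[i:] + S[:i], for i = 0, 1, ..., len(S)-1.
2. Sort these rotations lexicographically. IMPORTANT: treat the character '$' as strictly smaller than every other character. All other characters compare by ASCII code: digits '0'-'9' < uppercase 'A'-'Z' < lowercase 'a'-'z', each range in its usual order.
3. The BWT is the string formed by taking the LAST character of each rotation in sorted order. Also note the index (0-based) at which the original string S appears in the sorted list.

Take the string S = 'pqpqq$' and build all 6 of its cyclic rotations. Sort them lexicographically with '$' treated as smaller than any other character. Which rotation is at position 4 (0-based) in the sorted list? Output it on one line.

All 6 rotations (rotation i = S[i:]+S[:i]):
  rot[0] = pqpqq$
  rot[1] = qpqq$p
  rot[2] = pqq$pq
  rot[3] = qq$pqp
  rot[4] = q$pqpq
  rot[5] = $pqpqq
Sorted (with $ < everything):
  sorted[0] = $pqpqq
  sorted[1] = pqpqq$
  sorted[2] = pqq$pq
  sorted[3] = q$pqpq
  sorted[4] = qpqq$p
  sorted[5] = qq$pqp
sorted[4] = qpqq$p

Answer: qpqq$p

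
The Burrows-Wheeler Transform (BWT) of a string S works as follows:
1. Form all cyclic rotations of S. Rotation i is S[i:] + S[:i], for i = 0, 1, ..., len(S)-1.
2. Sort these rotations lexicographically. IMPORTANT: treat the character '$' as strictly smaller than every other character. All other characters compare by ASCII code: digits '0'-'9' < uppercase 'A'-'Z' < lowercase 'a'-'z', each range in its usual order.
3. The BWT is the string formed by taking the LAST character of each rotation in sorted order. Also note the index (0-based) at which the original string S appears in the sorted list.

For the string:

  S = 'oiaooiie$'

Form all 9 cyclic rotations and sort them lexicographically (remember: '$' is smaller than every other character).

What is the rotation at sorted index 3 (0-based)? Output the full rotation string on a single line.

All 9 rotations (rotation i = S[i:]+S[:i]):
  rot[0] = oiaooiie$
  rot[1] = iaooiie$o
  rot[2] = aooiie$oi
  rot[3] = ooiie$oia
  rot[4] = oiie$oiao
  rot[5] = iie$oiaoo
  rot[6] = ie$oiaooi
  rot[7] = e$oiaooii
  rot[8] = $oiaooiie
Sorted (with $ < everything):
  sorted[0] = $oiaooiie
  sorted[1] = aooiie$oi
  sorted[2] = e$oiaooii
  sorted[3] = iaooiie$o
  sorted[4] = ie$oiaooi
  sorted[5] = iie$oiaoo
  sorted[6] = oiaooiie$
  sorted[7] = oiie$oiao
  sorted[8] = ooiie$oia
sorted[3] = iaooiie$o

Answer: iaooiie$o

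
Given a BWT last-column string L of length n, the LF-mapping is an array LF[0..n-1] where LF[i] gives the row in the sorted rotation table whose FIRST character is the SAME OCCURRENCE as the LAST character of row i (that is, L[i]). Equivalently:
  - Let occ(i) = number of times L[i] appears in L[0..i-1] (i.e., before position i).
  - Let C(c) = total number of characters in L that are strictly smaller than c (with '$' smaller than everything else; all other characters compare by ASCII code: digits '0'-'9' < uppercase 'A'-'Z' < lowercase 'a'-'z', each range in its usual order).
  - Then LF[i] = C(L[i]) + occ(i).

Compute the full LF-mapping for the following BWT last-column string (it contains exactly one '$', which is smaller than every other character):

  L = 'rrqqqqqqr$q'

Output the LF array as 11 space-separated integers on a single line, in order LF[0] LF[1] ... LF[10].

Answer: 8 9 1 2 3 4 5 6 10 0 7

Derivation:
Char counts: '$':1, 'q':7, 'r':3
C (first-col start): C('$')=0, C('q')=1, C('r')=8
L[0]='r': occ=0, LF[0]=C('r')+0=8+0=8
L[1]='r': occ=1, LF[1]=C('r')+1=8+1=9
L[2]='q': occ=0, LF[2]=C('q')+0=1+0=1
L[3]='q': occ=1, LF[3]=C('q')+1=1+1=2
L[4]='q': occ=2, LF[4]=C('q')+2=1+2=3
L[5]='q': occ=3, LF[5]=C('q')+3=1+3=4
L[6]='q': occ=4, LF[6]=C('q')+4=1+4=5
L[7]='q': occ=5, LF[7]=C('q')+5=1+5=6
L[8]='r': occ=2, LF[8]=C('r')+2=8+2=10
L[9]='$': occ=0, LF[9]=C('$')+0=0+0=0
L[10]='q': occ=6, LF[10]=C('q')+6=1+6=7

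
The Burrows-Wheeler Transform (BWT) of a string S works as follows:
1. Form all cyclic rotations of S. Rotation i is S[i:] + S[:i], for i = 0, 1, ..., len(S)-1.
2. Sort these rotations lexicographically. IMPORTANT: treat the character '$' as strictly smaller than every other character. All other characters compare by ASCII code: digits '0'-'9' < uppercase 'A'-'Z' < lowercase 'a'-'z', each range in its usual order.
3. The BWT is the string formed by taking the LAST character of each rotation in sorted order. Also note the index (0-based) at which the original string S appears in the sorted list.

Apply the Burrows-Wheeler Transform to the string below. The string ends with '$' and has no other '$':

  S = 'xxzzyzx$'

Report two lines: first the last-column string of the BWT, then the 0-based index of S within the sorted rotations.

Answer: xz$xzyzx
2

Derivation:
All 8 rotations (rotation i = S[i:]+S[:i]):
  rot[0] = xxzzyzx$
  rot[1] = xzzyzx$x
  rot[2] = zzyzx$xx
  rot[3] = zyzx$xxz
  rot[4] = yzx$xxzz
  rot[5] = zx$xxzzy
  rot[6] = x$xxzzyz
  rot[7] = $xxzzyzx
Sorted (with $ < everything):
  sorted[0] = $xxzzyzx  (last char: 'x')
  sorted[1] = x$xxzzyz  (last char: 'z')
  sorted[2] = xxzzyzx$  (last char: '$')
  sorted[3] = xzzyzx$x  (last char: 'x')
  sorted[4] = yzx$xxzz  (last char: 'z')
  sorted[5] = zx$xxzzy  (last char: 'y')
  sorted[6] = zyzx$xxz  (last char: 'z')
  sorted[7] = zzyzx$xx  (last char: 'x')
Last column: xz$xzyzx
Original string S is at sorted index 2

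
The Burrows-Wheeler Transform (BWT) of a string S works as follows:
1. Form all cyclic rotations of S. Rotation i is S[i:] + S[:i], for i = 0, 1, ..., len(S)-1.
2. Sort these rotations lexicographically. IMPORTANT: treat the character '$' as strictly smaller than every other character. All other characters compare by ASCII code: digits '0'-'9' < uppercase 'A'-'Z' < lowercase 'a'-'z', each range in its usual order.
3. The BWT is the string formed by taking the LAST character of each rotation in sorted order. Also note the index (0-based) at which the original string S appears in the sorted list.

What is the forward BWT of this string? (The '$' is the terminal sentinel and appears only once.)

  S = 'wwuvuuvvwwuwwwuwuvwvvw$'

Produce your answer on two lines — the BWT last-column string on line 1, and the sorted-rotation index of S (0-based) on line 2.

Answer: wvwuwwwuwuvuvvwuwwv$wvu
19

Derivation:
All 23 rotations (rotation i = S[i:]+S[:i]):
  rot[0] = wwuvuuvvwwuwwwuwuvwvvw$
  rot[1] = wuvuuvvwwuwwwuwuvwvvw$w
  rot[2] = uvuuvvwwuwwwuwuvwvvw$ww
  rot[3] = vuuvvwwuwwwuwuvwvvw$wwu
  rot[4] = uuvvwwuwwwuwuvwvvw$wwuv
  rot[5] = uvvwwuwwwuwuvwvvw$wwuvu
  rot[6] = vvwwuwwwuwuvwvvw$wwuvuu
  rot[7] = vwwuwwwuwuvwvvw$wwuvuuv
  rot[8] = wwuwwwuwuvwvvw$wwuvuuvv
  rot[9] = wuwwwuwuvwvvw$wwuvuuvvw
  rot[10] = uwwwuwuvwvvw$wwuvuuvvww
  rot[11] = wwwuwuvwvvw$wwuvuuvvwwu
  rot[12] = wwuwuvwvvw$wwuvuuvvwwuw
  rot[13] = wuwuvwvvw$wwuvuuvvwwuww
  rot[14] = uwuvwvvw$wwuvuuvvwwuwww
  rot[15] = wuvwvvw$wwuvuuvvwwuwwwu
  rot[16] = uvwvvw$wwuvuuvvwwuwwwuw
  rot[17] = vwvvw$wwuvuuvvwwuwwwuwu
  rot[18] = wvvw$wwuvuuvvwwuwwwuwuv
  rot[19] = vvw$wwuvuuvvwwuwwwuwuvw
  rot[20] = vw$wwuvuuvvwwuwwwuwuvwv
  rot[21] = w$wwuvuuvvwwuwwwuwuvwvv
  rot[22] = $wwuvuuvvwwuwwwuwuvwvvw
Sorted (with $ < everything):
  sorted[0] = $wwuvuuvvwwuwwwuwuvwvvw  (last char: 'w')
  sorted[1] = uuvvwwuwwwuwuvwvvw$wwuv  (last char: 'v')
  sorted[2] = uvuuvvwwuwwwuwuvwvvw$ww  (last char: 'w')
  sorted[3] = uvvwwuwwwuwuvwvvw$wwuvu  (last char: 'u')
  sorted[4] = uvwvvw$wwuvuuvvwwuwwwuw  (last char: 'w')
  sorted[5] = uwuvwvvw$wwuvuuvvwwuwww  (last char: 'w')
  sorted[6] = uwwwuwuvwvvw$wwuvuuvvww  (last char: 'w')
  sorted[7] = vuuvvwwuwwwuwuvwvvw$wwu  (last char: 'u')
  sorted[8] = vvw$wwuvuuvvwwuwwwuwuvw  (last char: 'w')
  sorted[9] = vvwwuwwwuwuvwvvw$wwuvuu  (last char: 'u')
  sorted[10] = vw$wwuvuuvvwwuwwwuwuvwv  (last char: 'v')
  sorted[11] = vwvvw$wwuvuuvvwwuwwwuwu  (last char: 'u')
  sorted[12] = vwwuwwwuwuvwvvw$wwuvuuv  (last char: 'v')
  sorted[13] = w$wwuvuuvvwwuwwwuwuvwvv  (last char: 'v')
  sorted[14] = wuvuuvvwwuwwwuwuvwvvw$w  (last char: 'w')
  sorted[15] = wuvwvvw$wwuvuuvvwwuwwwu  (last char: 'u')
  sorted[16] = wuwuvwvvw$wwuvuuvvwwuww  (last char: 'w')
  sorted[17] = wuwwwuwuvwvvw$wwuvuuvvw  (last char: 'w')
  sorted[18] = wvvw$wwuvuuvvwwuwwwuwuv  (last char: 'v')
  sorted[19] = wwuvuuvvwwuwwwuwuvwvvw$  (last char: '$')
  sorted[20] = wwuwuvwvvw$wwuvuuvvwwuw  (last char: 'w')
  sorted[21] = wwuwwwuwuvwvvw$wwuvuuvv  (last char: 'v')
  sorted[22] = wwwuwuvwvvw$wwuvuuvvwwu  (last char: 'u')
Last column: wvwuwwwuwuvuvvwuwwv$wvu
Original string S is at sorted index 19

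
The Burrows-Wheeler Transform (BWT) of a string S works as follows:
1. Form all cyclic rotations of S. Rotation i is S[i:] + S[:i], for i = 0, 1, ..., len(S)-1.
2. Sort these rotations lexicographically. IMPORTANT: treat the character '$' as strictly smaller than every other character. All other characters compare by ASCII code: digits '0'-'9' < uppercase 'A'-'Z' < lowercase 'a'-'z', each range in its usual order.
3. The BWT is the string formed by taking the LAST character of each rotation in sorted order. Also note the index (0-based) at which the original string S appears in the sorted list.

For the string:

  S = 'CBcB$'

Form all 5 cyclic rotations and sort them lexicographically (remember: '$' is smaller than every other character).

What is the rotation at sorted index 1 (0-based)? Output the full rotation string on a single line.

Answer: B$CBc

Derivation:
All 5 rotations (rotation i = S[i:]+S[:i]):
  rot[0] = CBcB$
  rot[1] = BcB$C
  rot[2] = cB$CB
  rot[3] = B$CBc
  rot[4] = $CBcB
Sorted (with $ < everything):
  sorted[0] = $CBcB
  sorted[1] = B$CBc
  sorted[2] = BcB$C
  sorted[3] = CBcB$
  sorted[4] = cB$CB
sorted[1] = B$CBc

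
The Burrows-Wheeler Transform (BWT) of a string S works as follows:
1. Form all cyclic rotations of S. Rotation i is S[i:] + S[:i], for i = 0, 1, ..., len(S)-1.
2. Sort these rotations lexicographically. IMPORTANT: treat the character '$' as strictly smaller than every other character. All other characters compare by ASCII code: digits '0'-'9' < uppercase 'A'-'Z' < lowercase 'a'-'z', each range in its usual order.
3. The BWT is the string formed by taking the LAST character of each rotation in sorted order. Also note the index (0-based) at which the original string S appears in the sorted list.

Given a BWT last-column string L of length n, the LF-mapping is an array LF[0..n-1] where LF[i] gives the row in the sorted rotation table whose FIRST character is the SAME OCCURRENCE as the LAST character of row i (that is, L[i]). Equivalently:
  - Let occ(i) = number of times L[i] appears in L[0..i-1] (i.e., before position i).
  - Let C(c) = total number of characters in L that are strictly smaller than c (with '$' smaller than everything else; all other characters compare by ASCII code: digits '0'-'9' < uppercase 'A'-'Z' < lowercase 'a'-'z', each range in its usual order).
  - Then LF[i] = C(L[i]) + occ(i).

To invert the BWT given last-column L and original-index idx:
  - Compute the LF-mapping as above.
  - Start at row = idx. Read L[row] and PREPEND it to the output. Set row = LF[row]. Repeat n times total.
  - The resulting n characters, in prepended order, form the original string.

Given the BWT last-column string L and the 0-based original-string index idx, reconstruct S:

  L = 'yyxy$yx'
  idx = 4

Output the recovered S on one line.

LF mapping: 3 4 1 5 0 6 2
Walk LF starting at row 4, prepending L[row]:
  step 1: row=4, L[4]='$', prepend. Next row=LF[4]=0
  step 2: row=0, L[0]='y', prepend. Next row=LF[0]=3
  step 3: row=3, L[3]='y', prepend. Next row=LF[3]=5
  step 4: row=5, L[5]='y', prepend. Next row=LF[5]=6
  step 5: row=6, L[6]='x', prepend. Next row=LF[6]=2
  step 6: row=2, L[2]='x', prepend. Next row=LF[2]=1
  step 7: row=1, L[1]='y', prepend. Next row=LF[1]=4
Reversed output: yxxyyy$

Answer: yxxyyy$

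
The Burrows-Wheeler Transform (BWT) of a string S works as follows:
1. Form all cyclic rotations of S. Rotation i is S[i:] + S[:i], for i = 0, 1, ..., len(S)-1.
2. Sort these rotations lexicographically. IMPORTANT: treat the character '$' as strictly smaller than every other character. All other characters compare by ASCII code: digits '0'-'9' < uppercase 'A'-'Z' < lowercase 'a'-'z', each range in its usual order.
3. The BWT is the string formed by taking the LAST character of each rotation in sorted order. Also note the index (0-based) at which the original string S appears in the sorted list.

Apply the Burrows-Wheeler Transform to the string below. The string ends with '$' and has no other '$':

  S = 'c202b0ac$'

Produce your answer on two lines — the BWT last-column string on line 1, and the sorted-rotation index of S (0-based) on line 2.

Answer: c2bc002a$
8

Derivation:
All 9 rotations (rotation i = S[i:]+S[:i]):
  rot[0] = c202b0ac$
  rot[1] = 202b0ac$c
  rot[2] = 02b0ac$c2
  rot[3] = 2b0ac$c20
  rot[4] = b0ac$c202
  rot[5] = 0ac$c202b
  rot[6] = ac$c202b0
  rot[7] = c$c202b0a
  rot[8] = $c202b0ac
Sorted (with $ < everything):
  sorted[0] = $c202b0ac  (last char: 'c')
  sorted[1] = 02b0ac$c2  (last char: '2')
  sorted[2] = 0ac$c202b  (last char: 'b')
  sorted[3] = 202b0ac$c  (last char: 'c')
  sorted[4] = 2b0ac$c20  (last char: '0')
  sorted[5] = ac$c202b0  (last char: '0')
  sorted[6] = b0ac$c202  (last char: '2')
  sorted[7] = c$c202b0a  (last char: 'a')
  sorted[8] = c202b0ac$  (last char: '$')
Last column: c2bc002a$
Original string S is at sorted index 8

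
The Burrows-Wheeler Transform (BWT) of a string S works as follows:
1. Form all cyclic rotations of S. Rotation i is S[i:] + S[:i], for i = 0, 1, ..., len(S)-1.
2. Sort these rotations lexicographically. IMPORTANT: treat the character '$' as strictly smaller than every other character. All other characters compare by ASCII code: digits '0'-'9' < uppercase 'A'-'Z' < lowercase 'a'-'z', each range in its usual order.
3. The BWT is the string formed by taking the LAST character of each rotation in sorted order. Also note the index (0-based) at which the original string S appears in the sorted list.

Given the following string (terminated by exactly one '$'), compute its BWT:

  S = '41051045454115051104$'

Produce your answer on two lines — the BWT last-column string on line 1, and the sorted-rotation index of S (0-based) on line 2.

Answer: 411151545410$55010044
12

Derivation:
All 21 rotations (rotation i = S[i:]+S[:i]):
  rot[0] = 41051045454115051104$
  rot[1] = 1051045454115051104$4
  rot[2] = 051045454115051104$41
  rot[3] = 51045454115051104$410
  rot[4] = 1045454115051104$4105
  rot[5] = 045454115051104$41051
  rot[6] = 45454115051104$410510
  rot[7] = 5454115051104$4105104
  rot[8] = 454115051104$41051045
  rot[9] = 54115051104$410510454
  rot[10] = 4115051104$4105104545
  rot[11] = 115051104$41051045454
  rot[12] = 15051104$410510454541
  rot[13] = 5051104$4105104545411
  rot[14] = 051104$41051045454115
  rot[15] = 51104$410510454541150
  rot[16] = 1104$4105104545411505
  rot[17] = 104$41051045454115051
  rot[18] = 04$410510454541150511
  rot[19] = 4$4105104545411505110
  rot[20] = $41051045454115051104
Sorted (with $ < everything):
  sorted[0] = $41051045454115051104  (last char: '4')
  sorted[1] = 04$410510454541150511  (last char: '1')
  sorted[2] = 045454115051104$41051  (last char: '1')
  sorted[3] = 051045454115051104$41  (last char: '1')
  sorted[4] = 051104$41051045454115  (last char: '5')
  sorted[5] = 104$41051045454115051  (last char: '1')
  sorted[6] = 1045454115051104$4105  (last char: '5')
  sorted[7] = 1051045454115051104$4  (last char: '4')
  sorted[8] = 1104$4105104545411505  (last char: '5')
  sorted[9] = 115051104$41051045454  (last char: '4')
  sorted[10] = 15051104$410510454541  (last char: '1')
  sorted[11] = 4$4105104545411505110  (last char: '0')
  sorted[12] = 41051045454115051104$  (last char: '$')
  sorted[13] = 4115051104$4105104545  (last char: '5')
  sorted[14] = 454115051104$41051045  (last char: '5')
  sorted[15] = 45454115051104$410510  (last char: '0')
  sorted[16] = 5051104$4105104545411  (last char: '1')
  sorted[17] = 51045454115051104$410  (last char: '0')
  sorted[18] = 51104$410510454541150  (last char: '0')
  sorted[19] = 54115051104$410510454  (last char: '4')
  sorted[20] = 5454115051104$4105104  (last char: '4')
Last column: 411151545410$55010044
Original string S is at sorted index 12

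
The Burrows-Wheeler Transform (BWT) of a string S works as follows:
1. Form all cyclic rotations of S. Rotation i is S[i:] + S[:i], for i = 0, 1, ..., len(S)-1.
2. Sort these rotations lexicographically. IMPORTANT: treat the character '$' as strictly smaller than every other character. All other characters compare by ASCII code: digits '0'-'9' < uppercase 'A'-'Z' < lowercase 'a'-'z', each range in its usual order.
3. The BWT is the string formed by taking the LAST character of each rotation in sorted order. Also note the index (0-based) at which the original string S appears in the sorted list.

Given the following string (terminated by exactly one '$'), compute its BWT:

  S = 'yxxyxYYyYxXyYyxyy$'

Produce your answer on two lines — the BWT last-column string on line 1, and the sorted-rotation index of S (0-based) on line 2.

Answer: yxxyYyYyyxyyYXx$Yx
15

Derivation:
All 18 rotations (rotation i = S[i:]+S[:i]):
  rot[0] = yxxyxYYyYxXyYyxyy$
  rot[1] = xxyxYYyYxXyYyxyy$y
  rot[2] = xyxYYyYxXyYyxyy$yx
  rot[3] = yxYYyYxXyYyxyy$yxx
  rot[4] = xYYyYxXyYyxyy$yxxy
  rot[5] = YYyYxXyYyxyy$yxxyx
  rot[6] = YyYxXyYyxyy$yxxyxY
  rot[7] = yYxXyYyxyy$yxxyxYY
  rot[8] = YxXyYyxyy$yxxyxYYy
  rot[9] = xXyYyxyy$yxxyxYYyY
  rot[10] = XyYyxyy$yxxyxYYyYx
  rot[11] = yYyxyy$yxxyxYYyYxX
  rot[12] = Yyxyy$yxxyxYYyYxXy
  rot[13] = yxyy$yxxyxYYyYxXyY
  rot[14] = xyy$yxxyxYYyYxXyYy
  rot[15] = yy$yxxyxYYyYxXyYyx
  rot[16] = y$yxxyxYYyYxXyYyxy
  rot[17] = $yxxyxYYyYxXyYyxyy
Sorted (with $ < everything):
  sorted[0] = $yxxyxYYyYxXyYyxyy  (last char: 'y')
  sorted[1] = XyYyxyy$yxxyxYYyYx  (last char: 'x')
  sorted[2] = YYyYxXyYyxyy$yxxyx  (last char: 'x')
  sorted[3] = YxXyYyxyy$yxxyxYYy  (last char: 'y')
  sorted[4] = YyYxXyYyxyy$yxxyxY  (last char: 'Y')
  sorted[5] = Yyxyy$yxxyxYYyYxXy  (last char: 'y')
  sorted[6] = xXyYyxyy$yxxyxYYyY  (last char: 'Y')
  sorted[7] = xYYyYxXyYyxyy$yxxy  (last char: 'y')
  sorted[8] = xxyxYYyYxXyYyxyy$y  (last char: 'y')
  sorted[9] = xyxYYyYxXyYyxyy$yx  (last char: 'x')
  sorted[10] = xyy$yxxyxYYyYxXyYy  (last char: 'y')
  sorted[11] = y$yxxyxYYyYxXyYyxy  (last char: 'y')
  sorted[12] = yYxXyYyxyy$yxxyxYY  (last char: 'Y')
  sorted[13] = yYyxyy$yxxyxYYyYxX  (last char: 'X')
  sorted[14] = yxYYyYxXyYyxyy$yxx  (last char: 'x')
  sorted[15] = yxxyxYYyYxXyYyxyy$  (last char: '$')
  sorted[16] = yxyy$yxxyxYYyYxXyY  (last char: 'Y')
  sorted[17] = yy$yxxyxYYyYxXyYyx  (last char: 'x')
Last column: yxxyYyYyyxyyYXx$Yx
Original string S is at sorted index 15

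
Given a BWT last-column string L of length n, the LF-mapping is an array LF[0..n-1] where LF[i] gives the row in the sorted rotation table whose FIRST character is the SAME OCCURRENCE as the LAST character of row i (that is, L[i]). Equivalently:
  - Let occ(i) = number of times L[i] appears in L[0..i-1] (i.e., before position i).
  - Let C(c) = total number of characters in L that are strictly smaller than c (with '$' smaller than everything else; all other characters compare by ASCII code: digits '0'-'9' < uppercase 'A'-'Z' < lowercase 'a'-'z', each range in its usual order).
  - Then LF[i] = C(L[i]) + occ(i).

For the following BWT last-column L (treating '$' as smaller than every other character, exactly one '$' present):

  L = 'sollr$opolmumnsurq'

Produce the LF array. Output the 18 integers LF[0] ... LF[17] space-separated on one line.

Char counts: '$':1, 'l':3, 'm':2, 'n':1, 'o':3, 'p':1, 'q':1, 'r':2, 's':2, 'u':2
C (first-col start): C('$')=0, C('l')=1, C('m')=4, C('n')=6, C('o')=7, C('p')=10, C('q')=11, C('r')=12, C('s')=14, C('u')=16
L[0]='s': occ=0, LF[0]=C('s')+0=14+0=14
L[1]='o': occ=0, LF[1]=C('o')+0=7+0=7
L[2]='l': occ=0, LF[2]=C('l')+0=1+0=1
L[3]='l': occ=1, LF[3]=C('l')+1=1+1=2
L[4]='r': occ=0, LF[4]=C('r')+0=12+0=12
L[5]='$': occ=0, LF[5]=C('$')+0=0+0=0
L[6]='o': occ=1, LF[6]=C('o')+1=7+1=8
L[7]='p': occ=0, LF[7]=C('p')+0=10+0=10
L[8]='o': occ=2, LF[8]=C('o')+2=7+2=9
L[9]='l': occ=2, LF[9]=C('l')+2=1+2=3
L[10]='m': occ=0, LF[10]=C('m')+0=4+0=4
L[11]='u': occ=0, LF[11]=C('u')+0=16+0=16
L[12]='m': occ=1, LF[12]=C('m')+1=4+1=5
L[13]='n': occ=0, LF[13]=C('n')+0=6+0=6
L[14]='s': occ=1, LF[14]=C('s')+1=14+1=15
L[15]='u': occ=1, LF[15]=C('u')+1=16+1=17
L[16]='r': occ=1, LF[16]=C('r')+1=12+1=13
L[17]='q': occ=0, LF[17]=C('q')+0=11+0=11

Answer: 14 7 1 2 12 0 8 10 9 3 4 16 5 6 15 17 13 11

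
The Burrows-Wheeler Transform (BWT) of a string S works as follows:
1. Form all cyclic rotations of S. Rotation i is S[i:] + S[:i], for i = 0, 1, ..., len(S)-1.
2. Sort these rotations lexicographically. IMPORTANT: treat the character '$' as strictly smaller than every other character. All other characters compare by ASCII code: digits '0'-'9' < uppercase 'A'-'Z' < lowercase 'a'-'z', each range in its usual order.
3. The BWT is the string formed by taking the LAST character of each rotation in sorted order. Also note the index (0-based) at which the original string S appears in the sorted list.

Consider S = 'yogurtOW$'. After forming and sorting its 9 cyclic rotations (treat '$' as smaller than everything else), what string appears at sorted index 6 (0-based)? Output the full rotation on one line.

Answer: tOW$yogur

Derivation:
All 9 rotations (rotation i = S[i:]+S[:i]):
  rot[0] = yogurtOW$
  rot[1] = ogurtOW$y
  rot[2] = gurtOW$yo
  rot[3] = urtOW$yog
  rot[4] = rtOW$yogu
  rot[5] = tOW$yogur
  rot[6] = OW$yogurt
  rot[7] = W$yogurtO
  rot[8] = $yogurtOW
Sorted (with $ < everything):
  sorted[0] = $yogurtOW
  sorted[1] = OW$yogurt
  sorted[2] = W$yogurtO
  sorted[3] = gurtOW$yo
  sorted[4] = ogurtOW$y
  sorted[5] = rtOW$yogu
  sorted[6] = tOW$yogur
  sorted[7] = urtOW$yog
  sorted[8] = yogurtOW$
sorted[6] = tOW$yogur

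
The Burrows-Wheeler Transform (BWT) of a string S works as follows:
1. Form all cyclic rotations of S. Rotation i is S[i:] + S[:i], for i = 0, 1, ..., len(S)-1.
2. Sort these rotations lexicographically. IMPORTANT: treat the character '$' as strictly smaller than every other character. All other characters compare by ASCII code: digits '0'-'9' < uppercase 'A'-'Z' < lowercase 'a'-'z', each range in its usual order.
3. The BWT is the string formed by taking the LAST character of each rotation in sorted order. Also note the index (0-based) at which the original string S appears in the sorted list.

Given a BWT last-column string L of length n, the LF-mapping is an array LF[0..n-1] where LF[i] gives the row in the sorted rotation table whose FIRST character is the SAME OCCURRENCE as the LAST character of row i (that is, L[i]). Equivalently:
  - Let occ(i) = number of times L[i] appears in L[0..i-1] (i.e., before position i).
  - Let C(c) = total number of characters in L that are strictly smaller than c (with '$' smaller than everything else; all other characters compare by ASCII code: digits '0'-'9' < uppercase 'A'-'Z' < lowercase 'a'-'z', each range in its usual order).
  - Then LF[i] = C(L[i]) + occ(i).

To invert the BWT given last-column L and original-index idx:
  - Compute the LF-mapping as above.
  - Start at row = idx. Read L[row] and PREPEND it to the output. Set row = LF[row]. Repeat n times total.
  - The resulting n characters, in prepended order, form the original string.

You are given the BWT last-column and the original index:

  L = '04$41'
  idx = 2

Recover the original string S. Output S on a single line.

Answer: 1440$

Derivation:
LF mapping: 1 3 0 4 2
Walk LF starting at row 2, prepending L[row]:
  step 1: row=2, L[2]='$', prepend. Next row=LF[2]=0
  step 2: row=0, L[0]='0', prepend. Next row=LF[0]=1
  step 3: row=1, L[1]='4', prepend. Next row=LF[1]=3
  step 4: row=3, L[3]='4', prepend. Next row=LF[3]=4
  step 5: row=4, L[4]='1', prepend. Next row=LF[4]=2
Reversed output: 1440$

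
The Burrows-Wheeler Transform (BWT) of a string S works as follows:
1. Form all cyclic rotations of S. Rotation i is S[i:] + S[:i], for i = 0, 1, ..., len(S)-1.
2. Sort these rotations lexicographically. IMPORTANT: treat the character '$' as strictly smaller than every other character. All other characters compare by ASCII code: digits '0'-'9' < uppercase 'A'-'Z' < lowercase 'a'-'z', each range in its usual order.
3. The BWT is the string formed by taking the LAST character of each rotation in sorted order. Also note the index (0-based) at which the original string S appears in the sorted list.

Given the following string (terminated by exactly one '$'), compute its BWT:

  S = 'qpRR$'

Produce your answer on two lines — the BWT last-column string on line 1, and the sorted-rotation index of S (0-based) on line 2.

Answer: RRpq$
4

Derivation:
All 5 rotations (rotation i = S[i:]+S[:i]):
  rot[0] = qpRR$
  rot[1] = pRR$q
  rot[2] = RR$qp
  rot[3] = R$qpR
  rot[4] = $qpRR
Sorted (with $ < everything):
  sorted[0] = $qpRR  (last char: 'R')
  sorted[1] = R$qpR  (last char: 'R')
  sorted[2] = RR$qp  (last char: 'p')
  sorted[3] = pRR$q  (last char: 'q')
  sorted[4] = qpRR$  (last char: '$')
Last column: RRpq$
Original string S is at sorted index 4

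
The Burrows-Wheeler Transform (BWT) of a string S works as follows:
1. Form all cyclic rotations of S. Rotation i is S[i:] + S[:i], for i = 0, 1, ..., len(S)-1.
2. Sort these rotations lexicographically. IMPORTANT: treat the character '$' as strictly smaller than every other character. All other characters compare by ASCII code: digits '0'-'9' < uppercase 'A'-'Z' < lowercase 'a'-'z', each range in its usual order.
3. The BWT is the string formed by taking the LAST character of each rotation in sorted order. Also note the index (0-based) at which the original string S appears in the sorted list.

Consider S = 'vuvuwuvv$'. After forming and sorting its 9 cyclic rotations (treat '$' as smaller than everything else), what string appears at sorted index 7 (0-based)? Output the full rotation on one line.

All 9 rotations (rotation i = S[i:]+S[:i]):
  rot[0] = vuvuwuvv$
  rot[1] = uvuwuvv$v
  rot[2] = vuwuvv$vu
  rot[3] = uwuvv$vuv
  rot[4] = wuvv$vuvu
  rot[5] = uvv$vuvuw
  rot[6] = vv$vuvuwu
  rot[7] = v$vuvuwuv
  rot[8] = $vuvuwuvv
Sorted (with $ < everything):
  sorted[0] = $vuvuwuvv
  sorted[1] = uvuwuvv$v
  sorted[2] = uvv$vuvuw
  sorted[3] = uwuvv$vuv
  sorted[4] = v$vuvuwuv
  sorted[5] = vuvuwuvv$
  sorted[6] = vuwuvv$vu
  sorted[7] = vv$vuvuwu
  sorted[8] = wuvv$vuvu
sorted[7] = vv$vuvuwu

Answer: vv$vuvuwu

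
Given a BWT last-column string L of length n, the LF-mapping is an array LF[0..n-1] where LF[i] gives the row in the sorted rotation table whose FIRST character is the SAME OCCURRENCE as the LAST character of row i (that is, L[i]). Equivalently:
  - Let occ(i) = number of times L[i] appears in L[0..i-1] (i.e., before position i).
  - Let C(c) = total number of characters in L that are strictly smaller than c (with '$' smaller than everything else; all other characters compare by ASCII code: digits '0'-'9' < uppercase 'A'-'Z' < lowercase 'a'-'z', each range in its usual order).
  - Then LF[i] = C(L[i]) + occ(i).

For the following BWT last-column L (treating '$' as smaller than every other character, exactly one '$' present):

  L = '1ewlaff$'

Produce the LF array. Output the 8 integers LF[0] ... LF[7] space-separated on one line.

Char counts: '$':1, '1':1, 'a':1, 'e':1, 'f':2, 'l':1, 'w':1
C (first-col start): C('$')=0, C('1')=1, C('a')=2, C('e')=3, C('f')=4, C('l')=6, C('w')=7
L[0]='1': occ=0, LF[0]=C('1')+0=1+0=1
L[1]='e': occ=0, LF[1]=C('e')+0=3+0=3
L[2]='w': occ=0, LF[2]=C('w')+0=7+0=7
L[3]='l': occ=0, LF[3]=C('l')+0=6+0=6
L[4]='a': occ=0, LF[4]=C('a')+0=2+0=2
L[5]='f': occ=0, LF[5]=C('f')+0=4+0=4
L[6]='f': occ=1, LF[6]=C('f')+1=4+1=5
L[7]='$': occ=0, LF[7]=C('$')+0=0+0=0

Answer: 1 3 7 6 2 4 5 0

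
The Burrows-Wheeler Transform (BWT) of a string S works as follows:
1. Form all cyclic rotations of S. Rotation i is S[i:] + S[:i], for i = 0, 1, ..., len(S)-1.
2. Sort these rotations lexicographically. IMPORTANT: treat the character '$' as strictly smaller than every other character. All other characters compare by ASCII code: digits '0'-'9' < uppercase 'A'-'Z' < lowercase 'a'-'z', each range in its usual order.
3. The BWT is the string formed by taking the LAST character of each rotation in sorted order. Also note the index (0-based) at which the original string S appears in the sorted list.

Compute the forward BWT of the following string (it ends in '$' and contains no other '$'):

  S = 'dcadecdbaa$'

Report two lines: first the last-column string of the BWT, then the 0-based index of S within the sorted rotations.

All 11 rotations (rotation i = S[i:]+S[:i]):
  rot[0] = dcadecdbaa$
  rot[1] = cadecdbaa$d
  rot[2] = adecdbaa$dc
  rot[3] = decdbaa$dca
  rot[4] = ecdbaa$dcad
  rot[5] = cdbaa$dcade
  rot[6] = dbaa$dcadec
  rot[7] = baa$dcadecd
  rot[8] = aa$dcadecdb
  rot[9] = a$dcadecdba
  rot[10] = $dcadecdbaa
Sorted (with $ < everything):
  sorted[0] = $dcadecdbaa  (last char: 'a')
  sorted[1] = a$dcadecdba  (last char: 'a')
  sorted[2] = aa$dcadecdb  (last char: 'b')
  sorted[3] = adecdbaa$dc  (last char: 'c')
  sorted[4] = baa$dcadecd  (last char: 'd')
  sorted[5] = cadecdbaa$d  (last char: 'd')
  sorted[6] = cdbaa$dcade  (last char: 'e')
  sorted[7] = dbaa$dcadec  (last char: 'c')
  sorted[8] = dcadecdbaa$  (last char: '$')
  sorted[9] = decdbaa$dca  (last char: 'a')
  sorted[10] = ecdbaa$dcad  (last char: 'd')
Last column: aabcddec$ad
Original string S is at sorted index 8

Answer: aabcddec$ad
8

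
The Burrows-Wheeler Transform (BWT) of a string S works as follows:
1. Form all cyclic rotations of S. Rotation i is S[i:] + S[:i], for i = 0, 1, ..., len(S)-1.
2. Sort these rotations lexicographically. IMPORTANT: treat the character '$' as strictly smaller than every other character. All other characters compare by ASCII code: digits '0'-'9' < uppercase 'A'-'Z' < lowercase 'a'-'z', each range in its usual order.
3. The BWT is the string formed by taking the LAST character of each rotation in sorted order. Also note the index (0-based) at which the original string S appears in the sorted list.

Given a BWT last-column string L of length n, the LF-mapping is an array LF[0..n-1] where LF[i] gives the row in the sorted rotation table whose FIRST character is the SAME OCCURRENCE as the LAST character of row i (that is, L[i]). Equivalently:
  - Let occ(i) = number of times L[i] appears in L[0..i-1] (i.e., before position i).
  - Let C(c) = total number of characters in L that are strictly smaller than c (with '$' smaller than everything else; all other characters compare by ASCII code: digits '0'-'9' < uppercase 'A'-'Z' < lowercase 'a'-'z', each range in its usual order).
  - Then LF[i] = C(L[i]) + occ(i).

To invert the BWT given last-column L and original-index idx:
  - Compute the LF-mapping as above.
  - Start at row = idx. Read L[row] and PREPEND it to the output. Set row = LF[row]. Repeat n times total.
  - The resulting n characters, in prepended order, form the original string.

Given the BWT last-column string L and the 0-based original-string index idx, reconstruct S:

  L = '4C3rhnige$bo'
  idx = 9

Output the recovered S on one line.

Answer: neighborC34$

Derivation:
LF mapping: 2 3 1 11 7 9 8 6 5 0 4 10
Walk LF starting at row 9, prepending L[row]:
  step 1: row=9, L[9]='$', prepend. Next row=LF[9]=0
  step 2: row=0, L[0]='4', prepend. Next row=LF[0]=2
  step 3: row=2, L[2]='3', prepend. Next row=LF[2]=1
  step 4: row=1, L[1]='C', prepend. Next row=LF[1]=3
  step 5: row=3, L[3]='r', prepend. Next row=LF[3]=11
  step 6: row=11, L[11]='o', prepend. Next row=LF[11]=10
  step 7: row=10, L[10]='b', prepend. Next row=LF[10]=4
  step 8: row=4, L[4]='h', prepend. Next row=LF[4]=7
  step 9: row=7, L[7]='g', prepend. Next row=LF[7]=6
  step 10: row=6, L[6]='i', prepend. Next row=LF[6]=8
  step 11: row=8, L[8]='e', prepend. Next row=LF[8]=5
  step 12: row=5, L[5]='n', prepend. Next row=LF[5]=9
Reversed output: neighborC34$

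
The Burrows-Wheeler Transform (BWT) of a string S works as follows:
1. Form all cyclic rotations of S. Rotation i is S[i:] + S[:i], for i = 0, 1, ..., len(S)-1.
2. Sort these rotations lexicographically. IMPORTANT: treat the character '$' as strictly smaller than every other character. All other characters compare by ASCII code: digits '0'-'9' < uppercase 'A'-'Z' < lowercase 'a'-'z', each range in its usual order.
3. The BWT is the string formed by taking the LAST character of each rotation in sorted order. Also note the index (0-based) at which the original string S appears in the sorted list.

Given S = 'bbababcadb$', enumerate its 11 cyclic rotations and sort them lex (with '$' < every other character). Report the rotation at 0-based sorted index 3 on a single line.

All 11 rotations (rotation i = S[i:]+S[:i]):
  rot[0] = bbababcadb$
  rot[1] = bababcadb$b
  rot[2] = ababcadb$bb
  rot[3] = babcadb$bba
  rot[4] = abcadb$bbab
  rot[5] = bcadb$bbaba
  rot[6] = cadb$bbabab
  rot[7] = adb$bbababc
  rot[8] = db$bbababca
  rot[9] = b$bbababcad
  rot[10] = $bbababcadb
Sorted (with $ < everything):
  sorted[0] = $bbababcadb
  sorted[1] = ababcadb$bb
  sorted[2] = abcadb$bbab
  sorted[3] = adb$bbababc
  sorted[4] = b$bbababcad
  sorted[5] = bababcadb$b
  sorted[6] = babcadb$bba
  sorted[7] = bbababcadb$
  sorted[8] = bcadb$bbaba
  sorted[9] = cadb$bbabab
  sorted[10] = db$bbababca
sorted[3] = adb$bbababc

Answer: adb$bbababc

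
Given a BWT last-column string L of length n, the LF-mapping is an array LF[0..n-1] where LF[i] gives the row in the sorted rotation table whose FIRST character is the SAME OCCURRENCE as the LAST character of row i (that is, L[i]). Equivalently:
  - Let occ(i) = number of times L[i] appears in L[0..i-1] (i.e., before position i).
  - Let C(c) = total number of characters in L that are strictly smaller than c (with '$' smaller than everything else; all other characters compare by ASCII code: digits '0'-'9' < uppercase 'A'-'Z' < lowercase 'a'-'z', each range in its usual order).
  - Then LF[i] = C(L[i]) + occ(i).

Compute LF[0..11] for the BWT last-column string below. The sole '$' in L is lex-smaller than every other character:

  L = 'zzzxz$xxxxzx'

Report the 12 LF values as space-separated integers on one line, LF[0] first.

Char counts: '$':1, 'x':6, 'z':5
C (first-col start): C('$')=0, C('x')=1, C('z')=7
L[0]='z': occ=0, LF[0]=C('z')+0=7+0=7
L[1]='z': occ=1, LF[1]=C('z')+1=7+1=8
L[2]='z': occ=2, LF[2]=C('z')+2=7+2=9
L[3]='x': occ=0, LF[3]=C('x')+0=1+0=1
L[4]='z': occ=3, LF[4]=C('z')+3=7+3=10
L[5]='$': occ=0, LF[5]=C('$')+0=0+0=0
L[6]='x': occ=1, LF[6]=C('x')+1=1+1=2
L[7]='x': occ=2, LF[7]=C('x')+2=1+2=3
L[8]='x': occ=3, LF[8]=C('x')+3=1+3=4
L[9]='x': occ=4, LF[9]=C('x')+4=1+4=5
L[10]='z': occ=4, LF[10]=C('z')+4=7+4=11
L[11]='x': occ=5, LF[11]=C('x')+5=1+5=6

Answer: 7 8 9 1 10 0 2 3 4 5 11 6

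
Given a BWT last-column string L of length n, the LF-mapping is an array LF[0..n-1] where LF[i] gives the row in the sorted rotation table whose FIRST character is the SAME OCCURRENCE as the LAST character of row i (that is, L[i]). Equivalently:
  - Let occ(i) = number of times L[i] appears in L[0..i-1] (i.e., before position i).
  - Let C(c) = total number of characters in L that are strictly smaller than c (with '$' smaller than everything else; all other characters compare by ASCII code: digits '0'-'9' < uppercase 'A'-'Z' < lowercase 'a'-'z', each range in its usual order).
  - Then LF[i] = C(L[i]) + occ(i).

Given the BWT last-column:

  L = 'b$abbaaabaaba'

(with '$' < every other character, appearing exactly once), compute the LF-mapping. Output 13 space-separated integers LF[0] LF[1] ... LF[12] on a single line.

Char counts: '$':1, 'a':7, 'b':5
C (first-col start): C('$')=0, C('a')=1, C('b')=8
L[0]='b': occ=0, LF[0]=C('b')+0=8+0=8
L[1]='$': occ=0, LF[1]=C('$')+0=0+0=0
L[2]='a': occ=0, LF[2]=C('a')+0=1+0=1
L[3]='b': occ=1, LF[3]=C('b')+1=8+1=9
L[4]='b': occ=2, LF[4]=C('b')+2=8+2=10
L[5]='a': occ=1, LF[5]=C('a')+1=1+1=2
L[6]='a': occ=2, LF[6]=C('a')+2=1+2=3
L[7]='a': occ=3, LF[7]=C('a')+3=1+3=4
L[8]='b': occ=3, LF[8]=C('b')+3=8+3=11
L[9]='a': occ=4, LF[9]=C('a')+4=1+4=5
L[10]='a': occ=5, LF[10]=C('a')+5=1+5=6
L[11]='b': occ=4, LF[11]=C('b')+4=8+4=12
L[12]='a': occ=6, LF[12]=C('a')+6=1+6=7

Answer: 8 0 1 9 10 2 3 4 11 5 6 12 7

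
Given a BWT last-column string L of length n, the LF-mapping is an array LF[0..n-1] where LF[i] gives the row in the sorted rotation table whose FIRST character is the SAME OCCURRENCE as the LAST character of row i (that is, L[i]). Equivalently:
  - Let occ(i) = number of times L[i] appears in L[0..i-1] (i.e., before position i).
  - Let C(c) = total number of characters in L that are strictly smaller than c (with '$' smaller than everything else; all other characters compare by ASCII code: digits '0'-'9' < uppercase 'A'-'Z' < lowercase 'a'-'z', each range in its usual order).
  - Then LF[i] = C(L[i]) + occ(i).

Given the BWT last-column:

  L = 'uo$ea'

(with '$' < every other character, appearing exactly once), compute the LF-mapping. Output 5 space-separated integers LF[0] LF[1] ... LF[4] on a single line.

Answer: 4 3 0 2 1

Derivation:
Char counts: '$':1, 'a':1, 'e':1, 'o':1, 'u':1
C (first-col start): C('$')=0, C('a')=1, C('e')=2, C('o')=3, C('u')=4
L[0]='u': occ=0, LF[0]=C('u')+0=4+0=4
L[1]='o': occ=0, LF[1]=C('o')+0=3+0=3
L[2]='$': occ=0, LF[2]=C('$')+0=0+0=0
L[3]='e': occ=0, LF[3]=C('e')+0=2+0=2
L[4]='a': occ=0, LF[4]=C('a')+0=1+0=1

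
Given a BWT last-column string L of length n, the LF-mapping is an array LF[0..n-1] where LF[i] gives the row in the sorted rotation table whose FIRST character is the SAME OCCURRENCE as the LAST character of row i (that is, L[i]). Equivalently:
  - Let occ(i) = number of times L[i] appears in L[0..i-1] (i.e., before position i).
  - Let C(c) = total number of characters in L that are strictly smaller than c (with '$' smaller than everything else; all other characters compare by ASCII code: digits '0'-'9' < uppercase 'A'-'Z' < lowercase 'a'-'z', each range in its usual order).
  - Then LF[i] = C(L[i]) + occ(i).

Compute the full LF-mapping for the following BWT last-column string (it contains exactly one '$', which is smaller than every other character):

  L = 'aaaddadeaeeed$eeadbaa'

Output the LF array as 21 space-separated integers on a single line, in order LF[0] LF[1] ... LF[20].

Char counts: '$':1, 'a':8, 'b':1, 'd':5, 'e':6
C (first-col start): C('$')=0, C('a')=1, C('b')=9, C('d')=10, C('e')=15
L[0]='a': occ=0, LF[0]=C('a')+0=1+0=1
L[1]='a': occ=1, LF[1]=C('a')+1=1+1=2
L[2]='a': occ=2, LF[2]=C('a')+2=1+2=3
L[3]='d': occ=0, LF[3]=C('d')+0=10+0=10
L[4]='d': occ=1, LF[4]=C('d')+1=10+1=11
L[5]='a': occ=3, LF[5]=C('a')+3=1+3=4
L[6]='d': occ=2, LF[6]=C('d')+2=10+2=12
L[7]='e': occ=0, LF[7]=C('e')+0=15+0=15
L[8]='a': occ=4, LF[8]=C('a')+4=1+4=5
L[9]='e': occ=1, LF[9]=C('e')+1=15+1=16
L[10]='e': occ=2, LF[10]=C('e')+2=15+2=17
L[11]='e': occ=3, LF[11]=C('e')+3=15+3=18
L[12]='d': occ=3, LF[12]=C('d')+3=10+3=13
L[13]='$': occ=0, LF[13]=C('$')+0=0+0=0
L[14]='e': occ=4, LF[14]=C('e')+4=15+4=19
L[15]='e': occ=5, LF[15]=C('e')+5=15+5=20
L[16]='a': occ=5, LF[16]=C('a')+5=1+5=6
L[17]='d': occ=4, LF[17]=C('d')+4=10+4=14
L[18]='b': occ=0, LF[18]=C('b')+0=9+0=9
L[19]='a': occ=6, LF[19]=C('a')+6=1+6=7
L[20]='a': occ=7, LF[20]=C('a')+7=1+7=8

Answer: 1 2 3 10 11 4 12 15 5 16 17 18 13 0 19 20 6 14 9 7 8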